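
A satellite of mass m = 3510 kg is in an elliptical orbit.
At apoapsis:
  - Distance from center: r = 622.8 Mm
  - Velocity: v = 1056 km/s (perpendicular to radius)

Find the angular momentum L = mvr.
r = 622.8 Mm = 6.228 × 10^8 m
v = 1056 km/s = 1.056 × 10^6 m/s
vr = 1.056 × 10^6 × 6.228 × 10^8 = 6.57677 × 10^14 m²/s
L = m × vr = 3510 × 6.57677 × 10^14 = 2.30845 × 10^18 kg·m²/s ≈ 2.308 × 10^18 kg·m²/s

Final answer: L = 2.308 × 10^18 kg·m²/s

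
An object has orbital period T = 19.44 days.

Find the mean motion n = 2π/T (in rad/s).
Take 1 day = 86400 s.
T = 19.44 days = 1.67962 × 10^6 s
n = 2π / (1.67962 × 10^6 s) = 3.74085 × 10^-6 rad/s ≈ 3.741 × 10^-6 rad/s

Final answer: n = 3.741 × 10^-6 rad/s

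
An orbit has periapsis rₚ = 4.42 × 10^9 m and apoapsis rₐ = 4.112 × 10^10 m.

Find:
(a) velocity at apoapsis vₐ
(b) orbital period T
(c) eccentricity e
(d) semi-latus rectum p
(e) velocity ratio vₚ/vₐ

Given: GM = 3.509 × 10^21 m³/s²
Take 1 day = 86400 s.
rₚ = 4.42 × 10^9 m
rₐ = 4.112 × 10^10 m
GM = 3.509 × 10^21 m³/s²
a = (rₚ + rₐ)/2 = 2.277 × 10^10 m
e = (rₐ − rₚ)/(rₐ + rₚ) = (3.67 × 10^10) / (4.554 × 10^10) = 0.805885
(a) vₐ² = GM (2/rₐ − 1/a) = 3.509 × 10^21 × (4.86381 × 10^-11 − 4.39174 × 10^-11) = 1.65649 × 10^10 m²/s²;  vₐ = 128705 m/s ≈ 128.7 km/s
(b) a³ = 1.18056 × 10^31 m³;  T = 2π √(a³/GM) = 2π × 58003.3 s = 364446 s ≈ 4.218 days
(c) e = 0.805885 ≈ 0.8059
(d) 1 − e² = 0.350549;  p = a(1 − e²) = 2.277 × 10^10 × 0.350549 = 7.98201 × 10^9 m ≈ 7.982 × 10^9 m
(e) vₚ/vₐ = rₐ/rₚ (angular momentum) = (4.112 × 10^10) / (4.42 × 10^9) = 9.30317 ≈ 9.303

Final answer:
(a) velocity at apoapsis vₐ = 128.7 km/s
(b) orbital period T = 4.218 days
(c) eccentricity e = 0.8059
(d) semi-latus rectum p = 7.982 × 10^9 m
(e) velocity ratio vₚ/vₐ = 9.303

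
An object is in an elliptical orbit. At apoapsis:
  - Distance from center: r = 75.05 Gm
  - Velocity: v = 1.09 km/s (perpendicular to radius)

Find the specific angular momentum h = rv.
r = 75.05 Gm = 7.505 × 10^10 m
v = 1.09 km/s = 1090 m/s
h = rv = 7.505 × 10^10 × 1090 = 8.18045 × 10^13 m²/s ≈ 8.18 × 10^13 m²/s

Final answer: h = 8.18 × 10^13 m²/s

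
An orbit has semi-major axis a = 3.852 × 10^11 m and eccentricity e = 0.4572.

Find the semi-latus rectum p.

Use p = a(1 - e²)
a = 3.852 × 10^11 m
e = 0.4572,  e² = 0.209032,  1 − e² = 0.790968
p = a(1 − e²) = 3.852 × 10^11 m × 0.790968 = 3.04681 × 10^11 m ≈ 3.047 × 10^11 m

Final answer: p = 3.047 × 10^11 m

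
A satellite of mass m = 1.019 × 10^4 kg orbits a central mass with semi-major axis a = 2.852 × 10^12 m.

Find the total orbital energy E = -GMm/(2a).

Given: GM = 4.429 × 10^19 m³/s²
a = 2.852 × 10^12 m
GM = 4.429 × 10^19 m³/s²
2a = 5.704 × 10^12 m
GMm = 4.429 × 10^19 × 10190 = 4.51315 × 10^23 m³·kg/s²
E = −GMm/(2a) = -7.91226 × 10^10 J ≈ -79.12 GJ

Final answer: -79.12 GJ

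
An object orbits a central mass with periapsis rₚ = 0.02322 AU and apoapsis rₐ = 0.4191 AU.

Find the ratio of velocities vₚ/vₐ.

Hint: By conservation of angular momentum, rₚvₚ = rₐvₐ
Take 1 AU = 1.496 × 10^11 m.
rₚ = 0.02322 AU = 3.47371 × 10^9 m
rₐ = 0.4191 AU = 6.26974 × 10^10 m
rₚvₚ = rₐvₐ  ⇒  vₚ/vₐ = rₐ/rₚ
vₚ/vₐ = (6.26974 × 10^10) / (3.47371 × 10^9) = 18.0491

Final answer: vₚ/vₐ = 18.05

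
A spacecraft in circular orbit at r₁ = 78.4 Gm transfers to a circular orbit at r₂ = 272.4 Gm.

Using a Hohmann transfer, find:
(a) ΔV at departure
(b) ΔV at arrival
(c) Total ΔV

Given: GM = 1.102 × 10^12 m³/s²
r₁ = 78.4 Gm = 7.84 × 10^10 m
r₂ = 272.4 Gm = 2.724 × 10^11 m
GM = 1.102 × 10^12 m³/s²
Transfer ellipse: a_t = (r₁ + r₂)/2 = 1.754 × 10^11 m
Circular speed at r₁: v₁ = √(GM/r₁) = 3.74915 m/s
Transfer speed at r₁ (periapsis): v₁ₜ = √(GM(2/r₁ − 1/a_t)) = 4.6722 m/s
(a) ΔV₁ = v₁ₜ − v₁ = 0.923051 m/s ≈ 0.9231 m/s
Circular speed at r₂: v₂ = √(GM/r₂) = 2.01135 m/s
Transfer speed at r₂ (apoapsis): v₂ₜ = √(GM(2/r₂ − 1/a_t)) = 1.34472 m/s
(b) ΔV₂ = v₂ − v₂ₜ = 0.666632 m/s ≈ 0.6666 m/s
(c) ΔV_total = ΔV₁ + ΔV₂ = 1.58968 m/s ≈ 1.59 m/s

Final answer:
(a) ΔV₁ = 0.9231 m/s
(b) ΔV₂ = 0.6666 m/s
(c) ΔV_total = 1.59 m/s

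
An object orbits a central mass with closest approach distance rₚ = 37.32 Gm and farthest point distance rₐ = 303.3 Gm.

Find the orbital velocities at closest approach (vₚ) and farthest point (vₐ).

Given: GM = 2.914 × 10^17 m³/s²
rₚ = 37.32 Gm = 3.732 × 10^10 m
rₐ = 303.3 Gm = 3.033 × 10^11 m
GM = 2.914 × 10^17 m³/s²
a = (rₚ + rₐ)/2 = 1.7031 × 10^11 m
Vis-viva: v² = GM (2/r − 1/a)
vₚ² = 2.914 × 10^17 × (5.35906 × 10^-11 − 5.87165 × 10^-12) = 1.39053 × 10^7 m²/s²
vₚ = 3728.98 m/s ≈ 3.729 km/s
vₐ² = 2.914 × 10^17 × (6.59413 × 10^-12 − 5.87165 × 10^-12) = 210532 m²/s²
vₐ = 458.838 m/s ≈ 458.8 m/s

Final answer: vₚ = 3.729 km/s, vₐ = 458.8 m/s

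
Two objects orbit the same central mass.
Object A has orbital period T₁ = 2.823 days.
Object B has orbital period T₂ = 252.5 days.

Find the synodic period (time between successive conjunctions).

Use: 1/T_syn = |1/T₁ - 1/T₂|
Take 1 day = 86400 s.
T₁ = 2.823 days = 243907 s
T₂ = 252.5 days = 2.1816 × 10^7 s
1/T₁ = 4.09992 × 10^-6 s⁻¹
1/T₂ = 4.58379 × 10^-8 s⁻¹
|1/T₁ − 1/T₂| = 4.05408 × 10^-6 s⁻¹
T_syn = 1 / |1/T₁ − 1/T₂| = 246665 s ≈ 2.855 days

Final answer: T_syn = 2.855 days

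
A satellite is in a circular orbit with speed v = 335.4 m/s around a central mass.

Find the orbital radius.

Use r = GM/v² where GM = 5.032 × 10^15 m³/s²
v = 335.4 m/s
GM = 5.032 × 10^15 m³/s²
v² = 112493 m²/s²
r = GM/v² = (5.032 × 10^15) / 112493 = 4.47316 × 10^10 m ≈ 44.73 Gm

Final answer: 44.73 Gm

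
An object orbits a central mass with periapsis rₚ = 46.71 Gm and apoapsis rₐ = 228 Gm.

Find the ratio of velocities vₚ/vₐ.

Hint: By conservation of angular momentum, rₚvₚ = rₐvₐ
rₚ = 46.71 Gm = 4.671 × 10^10 m
rₐ = 228 Gm = 2.28 × 10^11 m
rₚvₚ = rₐvₐ  ⇒  vₚ/vₐ = rₐ/rₚ
vₚ/vₐ = (2.28 × 10^11) / (4.671 × 10^10) = 4.88118

Final answer: vₚ/vₐ = 4.881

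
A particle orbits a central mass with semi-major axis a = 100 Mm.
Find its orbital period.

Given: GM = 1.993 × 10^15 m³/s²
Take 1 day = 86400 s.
a = 100 Mm = 1 × 10^8 m
GM = 1.993 × 10^15 m³/s²
a³ = 1 × 10^24 m³
T = 2π √(a³/GM) = 2π √((1 × 10^24) / (1.993 × 10^15)) = 2π × 22399.9 s
T = 140743 s ≈ 1.629 days

Final answer: 1.629 days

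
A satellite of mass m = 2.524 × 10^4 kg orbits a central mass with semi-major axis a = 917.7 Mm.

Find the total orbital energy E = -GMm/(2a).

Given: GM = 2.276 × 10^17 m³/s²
a = 917.7 Mm = 9.177 × 10^8 m
GM = 2.276 × 10^17 m³/s²
2a = 1.8354 × 10^9 m
GMm = 2.276 × 10^17 × 25240 = 5.74462 × 10^21 m³·kg/s²
E = −GMm/(2a) = -3.1299 × 10^12 J ≈ -3.13 TJ

Final answer: -3.13 TJ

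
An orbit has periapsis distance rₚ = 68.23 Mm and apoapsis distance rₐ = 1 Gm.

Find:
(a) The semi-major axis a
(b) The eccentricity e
rₚ = 68.23 Mm = 6.823 × 10^7 m
rₐ = 1 Gm = 1 × 10^9 m
(a) a = (rₚ + rₐ)/2 = 5.34115 × 10^8 m ≈ 534.1 Mm
(b) e = (rₐ − rₚ)/(rₐ + rₚ) = (9.3177 × 10^8) / (1.06823 × 10^9) = 0.872256

Final answer:
(a) a = 534.1 Mm
(b) e = 0.8723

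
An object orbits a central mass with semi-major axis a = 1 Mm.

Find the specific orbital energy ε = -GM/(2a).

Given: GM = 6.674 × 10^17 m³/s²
a = 1 Mm = 1 × 10^6 m
GM = 6.674 × 10^17 m³/s²
2a = 2 × 10^6 m
ε = −GM/(2a) = -3.337 × 10^11 J/kg ≈ -333.7 GJ/kg

Final answer: -333.7 GJ/kg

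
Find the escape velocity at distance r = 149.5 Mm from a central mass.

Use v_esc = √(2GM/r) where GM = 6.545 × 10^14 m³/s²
r = 149.5 Mm = 1.495 × 10^8 m
GM = 6.545 × 10^14 m³/s²
2GM/r = 2 × (6.545 × 10^14) / (1.495 × 10^8) = 8.75585 × 10^6 m²/s²
v_esc = √(2GM/r) = 2959.03 m/s ≈ 2.959 km/s

Final answer: 2.959 km/s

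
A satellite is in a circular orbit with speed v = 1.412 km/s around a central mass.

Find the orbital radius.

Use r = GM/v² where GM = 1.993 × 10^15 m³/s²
v = 1.412 km/s = 1412 m/s
GM = 1.993 × 10^15 m³/s²
v² = 1.99374 × 10^6 m²/s²
r = GM/v² = (1.993 × 10^15) / (1.99374 × 10^6) = 9.99627 × 10^8 m ≈ 999.6 Mm

Final answer: 999.6 Mm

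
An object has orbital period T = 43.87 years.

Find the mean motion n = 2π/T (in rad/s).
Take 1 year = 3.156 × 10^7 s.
T = 43.87 years = 1.38454 × 10^9 s
n = 2π / (1.38454 × 10^9 s) = 4.53811 × 10^-9 rad/s ≈ 4.538 × 10^-9 rad/s

Final answer: n = 4.538 × 10^-9 rad/s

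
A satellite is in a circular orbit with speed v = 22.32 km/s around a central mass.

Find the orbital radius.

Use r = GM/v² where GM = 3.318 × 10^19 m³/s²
v = 22.32 km/s = 22320 m/s
GM = 3.318 × 10^19 m³/s²
v² = 4.98182 × 10^8 m²/s²
r = GM/v² = (3.318 × 10^19) / (4.98182 × 10^8) = 6.66021 × 10^10 m ≈ 66.6 Gm

Final answer: 66.6 Gm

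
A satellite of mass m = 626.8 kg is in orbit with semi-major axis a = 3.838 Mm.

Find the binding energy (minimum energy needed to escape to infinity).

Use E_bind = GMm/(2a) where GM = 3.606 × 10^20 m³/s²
a = 3.838 Mm = 3.838 × 10^6 m
GM = 3.606 × 10^20 m³/s²
m = 626.8 kg
GMm = 3.606 × 10^20 × 626.8 = 2.26024 × 10^23 m³·kg/s²
2a = 7.676 × 10^6 m
E_bind = GMm/(2a) = 2.94456 × 10^16 J ≈ 29.45 PJ

Final answer: 29.45 PJ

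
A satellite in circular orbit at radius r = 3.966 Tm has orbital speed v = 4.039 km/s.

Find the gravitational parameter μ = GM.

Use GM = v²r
r = 3.966 Tm = 3.966 × 10^12 m
v = 4.039 km/s = 4039 m/s
v² = 1.63135 × 10^7 m²/s²
GM = v²r = 1.63135 × 10^7 × 3.966 × 10^12 = 6.46994 × 10^19 m³/s²
GM ≈ 6.47 × 10^19 m³/s²

Final answer: GM = 6.47 × 10^19 m³/s²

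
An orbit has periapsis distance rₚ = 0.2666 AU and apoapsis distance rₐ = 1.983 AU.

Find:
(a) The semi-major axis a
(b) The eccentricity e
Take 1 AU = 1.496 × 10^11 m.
rₚ = 0.2666 AU = 3.98834 × 10^10 m
rₐ = 1.983 AU = 2.96657 × 10^11 m
(a) a = (rₚ + rₐ)/2 = 1.6827 × 10^11 m ≈ 1.125 AU
(b) e = (rₐ − rₚ)/(rₐ + rₚ) = (2.56773 × 10^11) / (3.3654 × 10^11) = 0.76298

Final answer:
(a) a = 1.125 AU
(b) e = 0.763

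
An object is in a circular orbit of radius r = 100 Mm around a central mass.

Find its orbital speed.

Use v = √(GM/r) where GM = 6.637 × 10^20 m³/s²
r = 100 Mm = 1 × 10^8 m
GM = 6.637 × 10^20 m³/s²
GM/r = (6.637 × 10^20) / (1 × 10^8) = 6.637 × 10^12 m²/s²
v = √(GM/r) = 2.57624 × 10^6 m/s ≈ 2576 km/s

Final answer: 2576 km/s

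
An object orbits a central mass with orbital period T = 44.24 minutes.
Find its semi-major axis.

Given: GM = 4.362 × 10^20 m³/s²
T = 44.24 minutes = 2654.4 s
GM = 4.362 × 10^20 m³/s²
Kepler's third law: a³ = GM T² / (4π²)
T² = 7.04584 × 10^6 s²
a³ = (4.362 × 10^20) × (7.04584 × 10^6) / (4π²) = 7.785 × 10^25 m³
a = (a³)^(1/3) = 4.26992 × 10^8 m ≈ 4.27 × 10^8 m

Final answer: 4.27 × 10^8 m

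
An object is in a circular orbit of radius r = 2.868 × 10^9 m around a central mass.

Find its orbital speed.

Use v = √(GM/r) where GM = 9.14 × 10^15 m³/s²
r = 2.868 × 10^9 m
GM = 9.14 × 10^15 m³/s²
GM/r = (9.14 × 10^15) / (2.868 × 10^9) = 3.18689 × 10^6 m²/s²
v = √(GM/r) = 1785.19 m/s ≈ 1.785 km/s

Final answer: 1.785 km/s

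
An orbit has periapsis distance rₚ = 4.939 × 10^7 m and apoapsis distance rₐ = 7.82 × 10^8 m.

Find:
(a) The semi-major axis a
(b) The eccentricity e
rₚ = 4.939 × 10^7 m
rₐ = 7.82 × 10^8 m
(a) a = (rₚ + rₐ)/2 = 4.15695 × 10^8 m ≈ 4.157 × 10^8 m
(b) e = (rₐ − rₚ)/(rₐ + rₚ) = (7.3261 × 10^8) / (8.3139 × 10^8) = 0.881187

Final answer:
(a) a = 4.157 × 10^8 m
(b) e = 0.8812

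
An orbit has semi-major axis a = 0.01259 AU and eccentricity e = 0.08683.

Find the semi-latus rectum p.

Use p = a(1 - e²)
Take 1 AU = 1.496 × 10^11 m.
a = 0.01259 AU = 1.88346 × 10^9 m
e = 0.08683,  e² = 0.00753945,  1 − e² = 0.992461
p = a(1 − e²) = 1.88346 × 10^9 m × 0.992461 = 1.86926 × 10^9 m ≈ 0.0125 AU

Final answer: p = 0.0125 AU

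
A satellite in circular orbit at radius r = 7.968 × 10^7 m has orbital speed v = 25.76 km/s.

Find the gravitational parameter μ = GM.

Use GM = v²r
r = 7.968 × 10^7 m
v = 25.76 km/s = 25760 m/s
v² = 6.63578 × 10^8 m²/s²
GM = v²r = 6.63578 × 10^8 × 7.968 × 10^7 = 5.28739 × 10^16 m³/s²
GM ≈ 5.287 × 10^16 m³/s²

Final answer: GM = 5.287 × 10^16 m³/s²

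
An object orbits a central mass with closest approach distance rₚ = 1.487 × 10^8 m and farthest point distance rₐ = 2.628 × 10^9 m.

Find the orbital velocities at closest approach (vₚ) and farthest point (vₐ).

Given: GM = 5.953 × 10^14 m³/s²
rₚ = 1.487 × 10^8 m
rₐ = 2.628 × 10^9 m
GM = 5.953 × 10^14 m³/s²
a = (rₚ + rₐ)/2 = 1.38835 × 10^9 m
Vis-viva: v² = GM (2/r − 1/a)
vₚ² = 5.953 × 10^14 × (1.34499 × 10^-8 − 7.20279 × 10^-10) = 7.57794 × 10^6 m²/s²
vₚ = 2752.81 m/s ≈ 2.753 km/s
vₐ² = 5.953 × 10^14 × (7.61035 × 10^-10 − 7.20279 × 10^-10) = 24261.8 m²/s²
vₐ = 155.762 m/s ≈ 155.8 m/s

Final answer: vₚ = 2.753 km/s, vₐ = 155.8 m/s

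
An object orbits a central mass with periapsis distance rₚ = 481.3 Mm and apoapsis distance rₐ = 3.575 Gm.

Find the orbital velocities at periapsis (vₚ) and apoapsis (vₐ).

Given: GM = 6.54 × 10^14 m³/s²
rₚ = 481.3 Mm = 4.813 × 10^8 m
rₐ = 3.575 Gm = 3.575 × 10^9 m
GM = 6.54 × 10^14 m³/s²
a = (rₚ + rₐ)/2 = 2.02815 × 10^9 m
Vis-viva: v² = GM (2/r − 1/a)
vₚ² = 6.54 × 10^14 × (4.15541 × 10^-9 − 4.9306 × 10^-10) = 2.39518 × 10^6 m²/s²
vₚ = 1547.64 m/s ≈ 1.548 km/s
vₐ² = 6.54 × 10^14 × (5.59441 × 10^-10 − 4.9306 × 10^-10) = 43412.8 m²/s²
vₐ = 208.357 m/s ≈ 208.4 m/s

Final answer: vₚ = 1.548 km/s, vₐ = 208.4 m/s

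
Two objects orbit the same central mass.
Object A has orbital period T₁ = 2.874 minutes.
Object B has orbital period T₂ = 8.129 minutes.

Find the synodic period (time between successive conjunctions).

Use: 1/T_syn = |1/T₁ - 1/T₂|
T₁ = 2.874 minutes = 172.44 s
T₂ = 8.129 minutes = 487.74 s
1/T₁ = 0.00579912 s⁻¹
1/T₂ = 0.00205027 s⁻¹
|1/T₁ − 1/T₂| = 0.00374885 s⁻¹
T_syn = 1 / |1/T₁ − 1/T₂| = 266.749 s ≈ 4.446 minutes

Final answer: T_syn = 4.446 minutes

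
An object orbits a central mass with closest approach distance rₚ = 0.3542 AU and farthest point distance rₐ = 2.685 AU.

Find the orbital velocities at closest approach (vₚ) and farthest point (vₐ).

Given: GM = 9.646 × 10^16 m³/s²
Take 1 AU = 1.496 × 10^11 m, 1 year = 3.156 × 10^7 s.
rₚ = 0.3542 AU = 5.29883 × 10^10 m
rₐ = 2.685 AU = 4.01676 × 10^11 m
GM = 9.646 × 10^16 m³/s²
a = (rₚ + rₐ)/2 = 2.27332 × 10^11 m
Vis-viva: v² = GM (2/r − 1/a)
vₚ² = 9.646 × 10^16 × (3.77442 × 10^-11 − 4.39885 × 10^-12) = 3.21649 × 10^6 m²/s²
vₚ = 1793.46 m/s ≈ 0.3784 AU/year
vₐ² = 9.646 × 10^16 × (4.97914 × 10^-12 − 4.39885 × 10^-12) = 55974.6 m²/s²
vₐ = 236.589 m/s ≈ 236.6 m/s

Final answer: vₚ = 0.3784 AU/year, vₐ = 236.6 m/s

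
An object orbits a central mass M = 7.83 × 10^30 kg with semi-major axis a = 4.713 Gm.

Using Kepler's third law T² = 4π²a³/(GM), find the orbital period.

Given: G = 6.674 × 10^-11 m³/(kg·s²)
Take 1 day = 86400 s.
M = 7.83 × 10^30 kg
GM = G × M = 6.674 × 10^-11 × 7.83 × 10^30 = 5.22574 × 10^20 m³/s²
a = 4.713 Gm = 4.713 × 10^9 m
a³ = 1.04687 × 10^29 m³
T = 2π √(a³/GM) = 2π √((1.04687 × 10^29) / (5.22574 × 10^20)) = 2π × 14153.8 s
T = 88930.8 s ≈ 1.029 days

Final answer: 1.029 days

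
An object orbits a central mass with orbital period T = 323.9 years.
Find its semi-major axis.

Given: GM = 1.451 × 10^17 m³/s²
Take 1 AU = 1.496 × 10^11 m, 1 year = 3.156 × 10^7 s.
T = 323.9 years = 1.02223 × 10^10 s
GM = 1.451 × 10^17 m³/s²
Kepler's third law: a³ = GM T² / (4π²)
T² = 1.04495 × 10^20 s²
a³ = (1.451 × 10^17) × (1.04495 × 10^20) / (4π²) = 3.84064 × 10^35 m³
a = (a³)^(1/3) = 7.26889 × 10^11 m ≈ 4.859 AU

Final answer: 4.859 AU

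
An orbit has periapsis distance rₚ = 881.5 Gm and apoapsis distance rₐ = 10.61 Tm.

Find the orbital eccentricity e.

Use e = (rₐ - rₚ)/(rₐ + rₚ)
rₚ = 881.5 Gm = 8.815 × 10^11 m
rₐ = 10.61 Tm = 1.061 × 10^13 m
rₐ − rₚ = 9.7285 × 10^12 m
rₐ + rₚ = 1.14915 × 10^13 m
e = (rₐ − rₚ)/(rₐ + rₚ) = 0.846582

Final answer: e = 0.8466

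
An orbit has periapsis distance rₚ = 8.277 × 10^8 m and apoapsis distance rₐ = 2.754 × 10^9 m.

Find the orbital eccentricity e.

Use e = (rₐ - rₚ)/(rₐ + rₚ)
rₚ = 8.277 × 10^8 m
rₐ = 2.754 × 10^9 m
rₐ − rₚ = 1.9263 × 10^9 m
rₐ + rₚ = 3.5817 × 10^9 m
e = (rₐ − rₚ)/(rₐ + rₚ) = 0.537817

Final answer: e = 0.5378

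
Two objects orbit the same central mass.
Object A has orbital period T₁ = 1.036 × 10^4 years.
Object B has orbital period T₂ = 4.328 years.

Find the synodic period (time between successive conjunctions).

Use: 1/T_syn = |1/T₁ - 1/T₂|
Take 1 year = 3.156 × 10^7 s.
T₁ = 1.036 × 10^4 years = 3.26962 × 10^11 s
T₂ = 4.328 years = 1.36592 × 10^8 s
1/T₁ = 3.05846 × 10^-12 s⁻¹
1/T₂ = 7.32109 × 10^-9 s⁻¹
|1/T₁ − 1/T₂| = 7.31803 × 10^-9 s⁻¹
T_syn = 1 / |1/T₁ − 1/T₂| = 1.36649 × 10^8 s ≈ 4.33 years

Final answer: T_syn = 4.33 years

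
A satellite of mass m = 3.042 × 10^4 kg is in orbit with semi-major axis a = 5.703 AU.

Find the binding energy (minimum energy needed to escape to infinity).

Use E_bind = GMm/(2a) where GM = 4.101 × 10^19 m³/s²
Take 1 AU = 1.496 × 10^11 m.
a = 5.703 AU = 8.53169 × 10^11 m
GM = 4.101 × 10^19 m³/s²
m = 3.042 × 10^4 kg
GMm = 4.101 × 10^19 × 30420 = 1.24752 × 10^24 m³·kg/s²
2a = 1.70634 × 10^12 m
E_bind = GMm/(2a) = 7.31112 × 10^11 J ≈ 731.1 GJ

Final answer: 731.1 GJ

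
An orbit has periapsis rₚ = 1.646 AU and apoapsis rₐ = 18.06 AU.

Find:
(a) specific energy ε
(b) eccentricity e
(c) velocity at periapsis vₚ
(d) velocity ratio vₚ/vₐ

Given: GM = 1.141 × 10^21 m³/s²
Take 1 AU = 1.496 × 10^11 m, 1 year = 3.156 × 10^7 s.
rₚ = 1.646 AU = 2.46242 × 10^11 m
rₐ = 18.06 AU = 2.70178 × 10^12 m
GM = 1.141 × 10^21 m³/s²
a = (rₚ + rₐ)/2 = 1.47401 × 10^12 m
e = (rₐ − rₚ)/(rₐ + rₚ) = (2.45553 × 10^12) / (2.94802 × 10^12) = 0.832944
(a) 2a = 2.94802 × 10^12 m;  ε = −GM/(2a) = -3.8704 × 10^8 J/kg ≈ -387 MJ/kg
(b) e = 0.832944 ≈ 0.8329
(c) vₚ² = GM (2/rₚ − 1/a) = 1.141 × 10^21 × (8.1221 × 10^-12 − 6.78422 × 10^-13) = 8.49324 × 10^9 m²/s²;  vₚ = 92158.8 m/s ≈ 19.44 AU/year
(d) vₚ/vₐ = rₐ/rₚ (angular momentum) = (2.70178 × 10^12) / (2.46242 × 10^11) = 10.9721 ≈ 10.97

Final answer:
(a) specific energy ε = -387 MJ/kg
(b) eccentricity e = 0.8329
(c) velocity at periapsis vₚ = 19.44 AU/year
(d) velocity ratio vₚ/vₐ = 10.97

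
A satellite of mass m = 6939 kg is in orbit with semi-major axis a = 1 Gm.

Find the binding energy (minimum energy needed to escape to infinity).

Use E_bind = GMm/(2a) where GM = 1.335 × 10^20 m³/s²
a = 1 Gm = 1 × 10^9 m
GM = 1.335 × 10^20 m³/s²
m = 6939 kg
GMm = 1.335 × 10^20 × 6939 = 9.26356 × 10^23 m³·kg/s²
2a = 2 × 10^9 m
E_bind = GMm/(2a) = 4.63178 × 10^14 J ≈ 463.2 TJ

Final answer: 463.2 TJ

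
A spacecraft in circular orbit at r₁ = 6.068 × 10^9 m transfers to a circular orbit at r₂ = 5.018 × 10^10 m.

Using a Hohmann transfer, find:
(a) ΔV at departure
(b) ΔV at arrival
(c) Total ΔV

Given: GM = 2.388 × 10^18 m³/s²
r₁ = 6.068 × 10^9 m
r₂ = 5.018 × 10^10 m
GM = 2.388 × 10^18 m³/s²
Transfer ellipse: a_t = (r₁ + r₂)/2 = 2.8124 × 10^10 m
Circular speed at r₁: v₁ = √(GM/r₁) = 19837.8 m/s
Transfer speed at r₁ (periapsis): v₁ₜ = √(GM(2/r₁ − 1/a_t)) = 26498.5 m/s
(a) ΔV₁ = v₁ₜ − v₁ = 6660.65 m/s ≈ 6.661 km/s
Circular speed at r₂: v₂ = √(GM/r₂) = 6898.45 m/s
Transfer speed at r₂ (apoapsis): v₂ₜ = √(GM(2/r₂ − 1/a_t)) = 3204.32 m/s
(b) ΔV₂ = v₂ − v₂ₜ = 3694.13 m/s ≈ 3.694 km/s
(c) ΔV_total = ΔV₁ + ΔV₂ = 10354.8 m/s ≈ 10.35 km/s

Final answer:
(a) ΔV₁ = 6.661 km/s
(b) ΔV₂ = 3.694 km/s
(c) ΔV_total = 10.35 km/s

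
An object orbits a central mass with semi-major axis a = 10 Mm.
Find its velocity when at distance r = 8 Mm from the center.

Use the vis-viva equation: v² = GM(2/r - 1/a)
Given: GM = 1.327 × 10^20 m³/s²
a = 10 Mm = 1 × 10^7 m
r = 8 Mm = 8 × 10^6 m
GM = 1.327 × 10^20 m³/s²
2/r − 1/a = 2.5 × 10^-7 − 1 × 10^-7 = 1.5 × 10^-7 m⁻¹
v² = GM (2/r − 1/a) = 1.9905 × 10^13 m²/s²
v = 4.4615 × 10^6 m/s ≈ 4462 km/s

Final answer: 4462 km/s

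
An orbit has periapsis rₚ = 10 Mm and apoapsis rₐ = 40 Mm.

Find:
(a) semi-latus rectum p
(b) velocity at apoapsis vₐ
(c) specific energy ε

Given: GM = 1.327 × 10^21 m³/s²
rₚ = 10 Mm = 1 × 10^7 m
rₐ = 40 Mm = 4 × 10^7 m
GM = 1.327 × 10^21 m³/s²
a = (rₚ + rₐ)/2 = 2.5 × 10^7 m
e = (rₐ − rₚ)/(rₐ + rₚ) = (3 × 10^7) / (5 × 10^7) = 0.6
(a) 1 − e² = 0.64;  p = a(1 − e²) = 2.5 × 10^7 × 0.64 = 1.6 × 10^7 m ≈ 16 Mm
(b) vₐ² = GM (2/rₐ − 1/a) = 1.327 × 10^21 × (5 × 10^-8 − 4 × 10^-8) = 1.327 × 10^13 m²/s²;  vₐ = 3.6428 × 10^6 m/s ≈ 3643 km/s
(c) 2a = 5 × 10^7 m;  ε = −GM/(2a) = -2.654 × 10^13 J/kg ≈ -2.654 × 10^4 GJ/kg

Final answer:
(a) semi-latus rectum p = 16 Mm
(b) velocity at apoapsis vₐ = 3643 km/s
(c) specific energy ε = -2.654 × 10^4 GJ/kg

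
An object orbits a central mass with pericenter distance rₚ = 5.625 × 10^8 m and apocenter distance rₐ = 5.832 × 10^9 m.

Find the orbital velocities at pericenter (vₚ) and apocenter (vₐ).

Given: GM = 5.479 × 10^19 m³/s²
rₚ = 5.625 × 10^8 m
rₐ = 5.832 × 10^9 m
GM = 5.479 × 10^19 m³/s²
a = (rₚ + rₐ)/2 = 3.19725 × 10^9 m
Vis-viva: v² = GM (2/r − 1/a)
vₚ² = 5.479 × 10^19 × (3.55556 × 10^-9 − 3.12769 × 10^-10) = 1.77672 × 10^11 m²/s²
vₚ = 421512 m/s ≈ 421.5 km/s
vₐ² = 5.479 × 10^19 × (3.42936 × 10^-10 − 3.12769 × 10^-10) = 1.65284 × 10^9 m²/s²
vₐ = 40655.1 m/s ≈ 40.66 km/s

Final answer: vₚ = 421.5 km/s, vₐ = 40.66 km/s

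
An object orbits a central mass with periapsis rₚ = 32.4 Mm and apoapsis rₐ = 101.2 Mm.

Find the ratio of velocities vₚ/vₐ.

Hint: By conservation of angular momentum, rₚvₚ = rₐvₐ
rₚ = 32.4 Mm = 3.24 × 10^7 m
rₐ = 101.2 Mm = 1.012 × 10^8 m
rₚvₚ = rₐvₐ  ⇒  vₚ/vₐ = rₐ/rₚ
vₚ/vₐ = (1.012 × 10^8) / (3.24 × 10^7) = 3.12346

Final answer: vₚ/vₐ = 3.123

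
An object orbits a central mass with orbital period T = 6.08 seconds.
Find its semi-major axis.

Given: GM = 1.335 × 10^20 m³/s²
T = 6.08 seconds
GM = 1.335 × 10^20 m³/s²
Kepler's third law: a³ = GM T² / (4π²)
T² = 36.9664 s²
a³ = (1.335 × 10^20) × 36.9664 / (4π²) = 1.25005 × 10^20 m³
a = (a³)^(1/3) = 5.00007 × 10^6 m ≈ 5 Mm

Final answer: 5 Mm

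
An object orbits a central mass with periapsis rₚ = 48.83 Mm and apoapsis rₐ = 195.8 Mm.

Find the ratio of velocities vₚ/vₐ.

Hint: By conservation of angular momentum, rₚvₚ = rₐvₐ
rₚ = 48.83 Mm = 4.883 × 10^7 m
rₐ = 195.8 Mm = 1.958 × 10^8 m
rₚvₚ = rₐvₐ  ⇒  vₚ/vₐ = rₐ/rₚ
vₚ/vₐ = (1.958 × 10^8) / (4.883 × 10^7) = 4.00983

Final answer: vₚ/vₐ = 4.01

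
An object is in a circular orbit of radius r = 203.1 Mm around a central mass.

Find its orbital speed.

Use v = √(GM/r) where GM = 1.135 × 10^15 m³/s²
r = 203.1 Mm = 2.031 × 10^8 m
GM = 1.135 × 10^15 m³/s²
GM/r = (1.135 × 10^15) / (2.031 × 10^8) = 5.58838 × 10^6 m²/s²
v = √(GM/r) = 2363.98 m/s ≈ 2.364 km/s

Final answer: 2.364 km/s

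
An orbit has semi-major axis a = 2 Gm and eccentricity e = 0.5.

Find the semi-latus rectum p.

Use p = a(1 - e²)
a = 2 Gm = 2 × 10^9 m
e = 0.5,  e² = 0.25,  1 − e² = 0.75
p = a(1 − e²) = 2 × 10^9 m × 0.75 = 1.5 × 10^9 m ≈ 1.5 Gm

Final answer: p = 1.5 Gm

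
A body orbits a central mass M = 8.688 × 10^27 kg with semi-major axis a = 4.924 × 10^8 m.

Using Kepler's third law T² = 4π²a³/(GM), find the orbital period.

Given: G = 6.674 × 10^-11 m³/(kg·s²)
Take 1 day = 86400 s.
M = 8.688 × 10^27 kg
GM = G × M = 6.674 × 10^-11 × 8.688 × 10^27 = 5.79837 × 10^17 m³/s²
a = 4.924 × 10^8 m
a³ = 1.19386 × 10^26 m³
T = 2π √(a³/GM) = 2π √((1.19386 × 10^26) / (5.79837 × 10^17)) = 2π × 14349.1 s
T = 90157.9 s ≈ 1.043 days

Final answer: 1.043 days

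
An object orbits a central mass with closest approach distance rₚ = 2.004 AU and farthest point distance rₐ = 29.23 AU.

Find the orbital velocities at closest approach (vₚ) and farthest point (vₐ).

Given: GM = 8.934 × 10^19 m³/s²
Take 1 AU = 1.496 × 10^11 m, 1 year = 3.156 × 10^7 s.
rₚ = 2.004 AU = 2.99798 × 10^11 m
rₐ = 29.23 AU = 4.37281 × 10^12 m
GM = 8.934 × 10^19 m³/s²
a = (rₚ + rₐ)/2 = 2.3363 × 10^12 m
Vis-viva: v² = GM (2/r − 1/a)
vₚ² = 8.934 × 10^19 × (6.67115 × 10^-12 − 4.28027 × 10^-13) = 5.57761 × 10^8 m²/s²
vₚ = 23617 m/s ≈ 4.982 AU/year
vₐ² = 8.934 × 10^19 × (4.57372 × 10^-13 − 4.28027 × 10^-13) = 2.62172 × 10^6 m²/s²
vₐ = 1619.17 m/s ≈ 0.3416 AU/year

Final answer: vₚ = 4.982 AU/year, vₐ = 0.3416 AU/year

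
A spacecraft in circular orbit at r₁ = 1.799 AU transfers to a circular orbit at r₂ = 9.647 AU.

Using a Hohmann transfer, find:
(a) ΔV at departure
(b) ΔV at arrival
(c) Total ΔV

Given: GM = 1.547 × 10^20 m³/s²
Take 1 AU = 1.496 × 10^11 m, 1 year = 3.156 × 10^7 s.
r₁ = 1.799 AU = 2.6913 × 10^11 m
r₂ = 9.647 AU = 1.44319 × 10^12 m
GM = 1.547 × 10^20 m³/s²
Transfer ellipse: a_t = (r₁ + r₂)/2 = 8.56161 × 10^11 m
Circular speed at r₁: v₁ = √(GM/r₁) = 23975.3 m/s
Transfer speed at r₁ (periapsis): v₁ₜ = √(GM(2/r₁ − 1/a_t)) = 31127.8 m/s
(a) ΔV₁ = v₁ₜ − v₁ = 7152.49 m/s ≈ 1.509 AU/year
Circular speed at r₂: v₂ = √(GM/r₂) = 10353.4 m/s
Transfer speed at r₂ (apoapsis): v₂ₜ = √(GM(2/r₂ − 1/a_t)) = 5804.8 m/s
(b) ΔV₂ = v₂ − v₂ₜ = 4548.61 m/s ≈ 0.9596 AU/year
(c) ΔV_total = ΔV₁ + ΔV₂ = 11701.1 m/s ≈ 2.468 AU/year

Final answer:
(a) ΔV₁ = 1.509 AU/year
(b) ΔV₂ = 0.9596 AU/year
(c) ΔV_total = 2.468 AU/year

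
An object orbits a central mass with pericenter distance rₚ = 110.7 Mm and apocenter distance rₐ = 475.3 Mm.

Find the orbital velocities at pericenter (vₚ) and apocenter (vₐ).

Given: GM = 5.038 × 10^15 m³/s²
rₚ = 110.7 Mm = 1.107 × 10^8 m
rₐ = 475.3 Mm = 4.753 × 10^8 m
GM = 5.038 × 10^15 m³/s²
a = (rₚ + rₐ)/2 = 2.93 × 10^8 m
Vis-viva: v² = GM (2/r − 1/a)
vₚ² = 5.038 × 10^15 × (1.80668 × 10^-8 − 3.41297 × 10^-9) = 7.38262 × 10^7 m²/s²
vₚ = 8592.22 m/s ≈ 8.592 km/s
vₐ² = 5.038 × 10^15 × (4.20787 × 10^-9 − 3.41297 × 10^-9) = 4.0047 × 10^6 m²/s²
vₐ = 2001.18 m/s ≈ 2.001 km/s

Final answer: vₚ = 8.592 km/s, vₐ = 2.001 km/s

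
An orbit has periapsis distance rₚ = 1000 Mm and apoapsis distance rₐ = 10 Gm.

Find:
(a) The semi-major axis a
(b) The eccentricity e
rₚ = 1000 Mm = 1 × 10^9 m
rₐ = 10 Gm = 1 × 10^10 m
(a) a = (rₚ + rₐ)/2 = 5.5 × 10^9 m ≈ 5.5 Gm
(b) e = (rₐ − rₚ)/(rₐ + rₚ) = (9 × 10^9) / (1.1 × 10^10) = 0.818182

Final answer:
(a) a = 5.5 Gm
(b) e = 0.8182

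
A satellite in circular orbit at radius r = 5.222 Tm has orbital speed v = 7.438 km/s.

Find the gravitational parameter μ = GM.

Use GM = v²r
r = 5.222 Tm = 5.222 × 10^12 m
v = 7.438 km/s = 7438 m/s
v² = 5.53238 × 10^7 m²/s²
GM = v²r = 5.53238 × 10^7 × 5.222 × 10^12 = 2.88901 × 10^20 m³/s²
GM ≈ 2.889 × 10^20 m³/s²

Final answer: GM = 2.889 × 10^20 m³/s²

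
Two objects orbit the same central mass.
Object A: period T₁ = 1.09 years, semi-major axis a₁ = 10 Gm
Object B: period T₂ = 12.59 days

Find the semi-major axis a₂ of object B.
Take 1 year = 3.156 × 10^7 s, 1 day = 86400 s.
T₁ = 1.09 years = 3.44004 × 10^7 s
T₂ = 12.59 days = 1.08778 × 10^6 s
a₁ = 10 Gm = 1 × 10^10 m
Kepler's third law: (T₂/T₁)² = (a₂/a₁)³  ⇒  a₂ = a₁ (T₂/T₁)^(2/3)
T₂/T₁ = 0.031621
(T₂/T₁)^(2/3) = 0.0999963
a₂ = 1 × 10^10 m × 0.0999963 = 9.99963 × 10^8 m ≈ 1000 Mm

Final answer: a₂ = 1000 Mm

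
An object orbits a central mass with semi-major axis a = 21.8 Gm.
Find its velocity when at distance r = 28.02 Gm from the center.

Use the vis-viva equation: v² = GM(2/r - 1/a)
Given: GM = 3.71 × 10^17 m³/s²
a = 21.8 Gm = 2.18 × 10^10 m
r = 28.02 Gm = 2.802 × 10^10 m
GM = 3.71 × 10^17 m³/s²
2/r − 1/a = 7.13776 × 10^-11 − 4.58716 × 10^-11 = 2.5506 × 10^-11 m⁻¹
v² = GM (2/r − 1/a) = 9.46274 × 10^6 m²/s²
v = 3076.16 m/s ≈ 3.076 km/s

Final answer: 3.076 km/s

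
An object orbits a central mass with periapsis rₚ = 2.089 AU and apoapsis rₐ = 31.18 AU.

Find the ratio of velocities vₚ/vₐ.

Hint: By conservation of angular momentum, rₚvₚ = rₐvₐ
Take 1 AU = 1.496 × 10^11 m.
rₚ = 2.089 AU = 3.12514 × 10^11 m
rₐ = 31.18 AU = 4.66453 × 10^12 m
rₚvₚ = rₐvₐ  ⇒  vₚ/vₐ = rₐ/rₚ
vₚ/vₐ = (4.66453 × 10^12) / (3.12514 × 10^11) = 14.9258

Final answer: vₚ/vₐ = 14.93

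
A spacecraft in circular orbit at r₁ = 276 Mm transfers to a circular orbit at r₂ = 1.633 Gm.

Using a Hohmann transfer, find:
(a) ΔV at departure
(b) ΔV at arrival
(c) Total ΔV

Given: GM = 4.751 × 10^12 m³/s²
r₁ = 276 Mm = 2.76 × 10^8 m
r₂ = 1.633 Gm = 1.633 × 10^9 m
GM = 4.751 × 10^12 m³/s²
Transfer ellipse: a_t = (r₁ + r₂)/2 = 9.545 × 10^8 m
Circular speed at r₁: v₁ = √(GM/r₁) = 131.201 m/s
Transfer speed at r₁ (periapsis): v₁ₜ = √(GM(2/r₁ − 1/a_t)) = 171.61 m/s
(a) ΔV₁ = v₁ₜ − v₁ = 40.409 m/s ≈ 40.41 m/s
Circular speed at r₂: v₂ = √(GM/r₂) = 53.9386 m/s
Transfer speed at r₂ (apoapsis): v₂ₜ = √(GM(2/r₂ − 1/a_t)) = 29.0045 m/s
(b) ΔV₂ = v₂ − v₂ₜ = 24.934 m/s ≈ 24.93 m/s
(c) ΔV_total = ΔV₁ + ΔV₂ = 65.343 m/s ≈ 65.34 m/s

Final answer:
(a) ΔV₁ = 40.41 m/s
(b) ΔV₂ = 24.93 m/s
(c) ΔV_total = 65.34 m/s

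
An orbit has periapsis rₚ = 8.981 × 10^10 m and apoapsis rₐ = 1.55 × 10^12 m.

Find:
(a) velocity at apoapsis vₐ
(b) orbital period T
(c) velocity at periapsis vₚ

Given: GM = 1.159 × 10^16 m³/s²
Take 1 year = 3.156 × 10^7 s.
rₚ = 8.981 × 10^10 m
rₐ = 1.55 × 10^12 m
GM = 1.159 × 10^16 m³/s²
a = (rₚ + rₐ)/2 = 8.19905 × 10^11 m
e = (rₐ − rₚ)/(rₐ + rₚ) = (1.46019 × 10^12) / (1.63981 × 10^12) = 0.890463
(a) vₐ² = GM (2/rₐ − 1/a) = 1.159 × 10^16 × (1.29032 × 10^-12 − 1.21965 × 10^-12) = 819.055 m²/s²;  vₐ = 28.6191 m/s ≈ 28.62 m/s
(b) a³ = 5.51176 × 10^35 m³;  T = 2π √(a³/GM) = 2π × 6.8961 × 10^9 s = 4.33295 × 10^10 s ≈ 1373 years
(c) vₚ² = GM (2/rₚ − 1/a) = 1.159 × 10^16 × (2.22692 × 10^-11 − 1.21965 × 10^-12) = 243965 m²/s²;  vₚ = 493.928 m/s ≈ 493.9 m/s

Final answer:
(a) velocity at apoapsis vₐ = 28.62 m/s
(b) orbital period T = 1373 years
(c) velocity at periapsis vₚ = 493.9 m/s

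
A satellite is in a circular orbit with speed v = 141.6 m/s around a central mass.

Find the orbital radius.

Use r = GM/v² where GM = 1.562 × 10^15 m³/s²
v = 141.6 m/s
GM = 1.562 × 10^15 m³/s²
v² = 20050.6 m²/s²
r = GM/v² = (1.562 × 10^15) / 20050.6 = 7.79031 × 10^10 m ≈ 77.9 Gm

Final answer: 77.9 Gm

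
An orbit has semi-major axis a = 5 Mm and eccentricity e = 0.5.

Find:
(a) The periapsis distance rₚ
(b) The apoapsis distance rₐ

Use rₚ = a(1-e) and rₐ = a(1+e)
a = 5 Mm = 5 × 10^6 m
e = 0.5:  1 − e = 0.5,  1 + e = 1.5
(a) rₚ = a(1 − e) = 5 × 10^6 m × 0.5 = 2.5 × 10^6 m ≈ 2.5 Mm
(b) rₐ = a(1 + e) = 5 × 10^6 m × 1.5 = 7.5 × 10^6 m ≈ 7.5 Mm

Final answer:
(a) rₚ = 2.5 Mm
(b) rₐ = 7.5 Mm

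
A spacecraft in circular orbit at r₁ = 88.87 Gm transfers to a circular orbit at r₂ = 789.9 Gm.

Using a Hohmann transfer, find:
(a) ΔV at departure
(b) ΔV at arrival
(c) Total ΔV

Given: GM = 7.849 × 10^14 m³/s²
r₁ = 88.87 Gm = 8.887 × 10^10 m
r₂ = 789.9 Gm = 7.899 × 10^11 m
GM = 7.849 × 10^14 m³/s²
Transfer ellipse: a_t = (r₁ + r₂)/2 = 4.39385 × 10^11 m
Circular speed at r₁: v₁ = √(GM/r₁) = 93.9787 m/s
Transfer speed at r₁ (periapsis): v₁ₜ = √(GM(2/r₁ − 1/a_t)) = 126.007 m/s
(a) ΔV₁ = v₁ₜ − v₁ = 32.0278 m/s ≈ 32.03 m/s
Circular speed at r₂: v₂ = √(GM/r₂) = 31.5225 m/s
Transfer speed at r₂ (apoapsis): v₂ₜ = √(GM(2/r₂ − 1/a_t)) = 14.1767 m/s
(b) ΔV₂ = v₂ − v₂ₜ = 17.3458 m/s ≈ 17.35 m/s
(c) ΔV_total = ΔV₁ + ΔV₂ = 49.3736 m/s ≈ 49.37 m/s

Final answer:
(a) ΔV₁ = 32.03 m/s
(b) ΔV₂ = 17.35 m/s
(c) ΔV_total = 49.37 m/s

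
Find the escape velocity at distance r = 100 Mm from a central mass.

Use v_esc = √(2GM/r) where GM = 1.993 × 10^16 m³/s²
r = 100 Mm = 1 × 10^8 m
GM = 1.993 × 10^16 m³/s²
2GM/r = 2 × (1.993 × 10^16) / (1 × 10^8) = 3.986 × 10^8 m²/s²
v_esc = √(2GM/r) = 19965 m/s ≈ 19.96 km/s

Final answer: 19.96 km/s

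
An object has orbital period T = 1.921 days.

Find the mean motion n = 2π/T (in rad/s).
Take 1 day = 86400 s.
T = 1.921 days = 165974 s
n = 2π / 165974 s = 3.78564 × 10^-5 rad/s ≈ 3.786 × 10^-5 rad/s

Final answer: n = 3.786 × 10^-5 rad/s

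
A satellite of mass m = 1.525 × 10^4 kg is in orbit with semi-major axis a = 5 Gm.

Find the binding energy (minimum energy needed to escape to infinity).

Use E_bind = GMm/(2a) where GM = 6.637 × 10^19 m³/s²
a = 5 Gm = 5 × 10^9 m
GM = 6.637 × 10^19 m³/s²
m = 1.525 × 10^4 kg
GMm = 6.637 × 10^19 × 15250 = 1.01214 × 10^24 m³·kg/s²
2a = 1 × 10^10 m
E_bind = GMm/(2a) = 1.01214 × 10^14 J ≈ 101.2 TJ

Final answer: 101.2 TJ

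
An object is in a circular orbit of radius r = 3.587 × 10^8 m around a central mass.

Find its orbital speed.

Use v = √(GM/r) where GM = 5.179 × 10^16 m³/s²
r = 3.587 × 10^8 m
GM = 5.179 × 10^16 m³/s²
GM/r = (5.179 × 10^16) / (3.587 × 10^8) = 1.44382 × 10^8 m²/s²
v = √(GM/r) = 12015.9 m/s ≈ 12.02 km/s

Final answer: 12.02 km/s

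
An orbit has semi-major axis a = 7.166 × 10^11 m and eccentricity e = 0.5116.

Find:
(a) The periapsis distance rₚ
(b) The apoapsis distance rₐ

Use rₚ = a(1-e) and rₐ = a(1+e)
a = 7.166 × 10^11 m
e = 0.5116:  1 − e = 0.4884,  1 + e = 1.5116
(a) rₚ = a(1 − e) = 7.166 × 10^11 m × 0.4884 = 3.49987 × 10^11 m ≈ 3.5 × 10^11 m
(b) rₐ = a(1 + e) = 7.166 × 10^11 m × 1.5116 = 1.08321 × 10^12 m ≈ 1.083 × 10^12 m

Final answer:
(a) rₚ = 3.5 × 10^11 m
(b) rₐ = 1.083 × 10^12 m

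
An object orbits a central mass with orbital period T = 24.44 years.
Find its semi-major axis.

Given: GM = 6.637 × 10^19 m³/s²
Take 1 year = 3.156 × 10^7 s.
T = 24.44 years = 7.71326 × 10^8 s
GM = 6.637 × 10^19 m³/s²
Kepler's third law: a³ = GM T² / (4π²)
T² = 5.94944 × 10^17 s²
a³ = (6.637 × 10^19) × (5.94944 × 10^17) / (4π²) = 1.0002 × 10^36 m³
a = (a³)^(1/3) = 1.00007 × 10^12 m ≈ 1 Tm

Final answer: 1 Tm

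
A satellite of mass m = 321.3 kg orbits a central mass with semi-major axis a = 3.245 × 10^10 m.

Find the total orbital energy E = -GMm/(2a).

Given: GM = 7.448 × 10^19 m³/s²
a = 3.245 × 10^10 m
GM = 7.448 × 10^19 m³/s²
2a = 6.49 × 10^10 m
GMm = 7.448 × 10^19 × 321.3 = 2.39304 × 10^22 m³·kg/s²
E = −GMm/(2a) = -3.68728 × 10^11 J ≈ -368.7 GJ

Final answer: -368.7 GJ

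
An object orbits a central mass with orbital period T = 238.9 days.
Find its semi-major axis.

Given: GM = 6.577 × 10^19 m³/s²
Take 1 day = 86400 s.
T = 238.9 days = 2.0641 × 10^7 s
GM = 6.577 × 10^19 m³/s²
Kepler's third law: a³ = GM T² / (4π²)
T² = 4.26049 × 10^14 s²
a³ = (6.577 × 10^19) × (4.26049 × 10^14) / (4π²) = 7.09787 × 10^32 m³
a = (a³)^(1/3) = 8.92023 × 10^10 m ≈ 8.92 × 10^10 m

Final answer: 8.92 × 10^10 m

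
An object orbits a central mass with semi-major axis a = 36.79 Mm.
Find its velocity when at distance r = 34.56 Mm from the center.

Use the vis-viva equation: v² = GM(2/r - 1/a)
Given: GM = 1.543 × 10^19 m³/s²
a = 36.79 Mm = 3.679 × 10^7 m
r = 34.56 Mm = 3.456 × 10^7 m
GM = 1.543 × 10^19 m³/s²
2/r − 1/a = 5.78704 × 10^-8 − 2.71813 × 10^-8 = 3.06891 × 10^-8 m⁻¹
v² = GM (2/r − 1/a) = 4.73532 × 10^11 m²/s²
v = 688137 m/s ≈ 688.1 km/s

Final answer: 688.1 km/s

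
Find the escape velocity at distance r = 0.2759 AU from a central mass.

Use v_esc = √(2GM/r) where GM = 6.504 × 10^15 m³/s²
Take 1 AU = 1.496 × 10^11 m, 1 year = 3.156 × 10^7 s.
r = 0.2759 AU = 4.12746 × 10^10 m
GM = 6.504 × 10^15 m³/s²
2GM/r = 2 × (6.504 × 10^15) / (4.12746 × 10^10) = 315157 m²/s²
v_esc = √(2GM/r) = 561.389 m/s ≈ 0.1184 AU/year

Final answer: 0.1184 AU/year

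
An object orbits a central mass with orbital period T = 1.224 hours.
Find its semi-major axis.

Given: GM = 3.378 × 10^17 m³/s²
T = 1.224 hours = 4406.4 s
GM = 3.378 × 10^17 m³/s²
Kepler's third law: a³ = GM T² / (4π²)
T² = 1.94164 × 10^7 s²
a³ = (3.378 × 10^17) × (1.94164 × 10^7) / (4π²) = 1.66138 × 10^23 m³
a = (a³)^(1/3) = 5.49738 × 10^7 m ≈ 54.97 Mm

Final answer: 54.97 Mm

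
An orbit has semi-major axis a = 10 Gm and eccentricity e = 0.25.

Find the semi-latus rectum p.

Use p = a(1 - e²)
a = 10 Gm = 1 × 10^10 m
e = 0.25,  e² = 0.0625,  1 − e² = 0.9375
p = a(1 − e²) = 1 × 10^10 m × 0.9375 = 9.375 × 10^9 m ≈ 9.375 Gm

Final answer: p = 9.375 Gm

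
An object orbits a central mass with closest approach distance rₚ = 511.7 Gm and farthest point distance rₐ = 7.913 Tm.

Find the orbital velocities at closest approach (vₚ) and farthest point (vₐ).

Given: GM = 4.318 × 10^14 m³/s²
rₚ = 511.7 Gm = 5.117 × 10^11 m
rₐ = 7.913 Tm = 7.913 × 10^12 m
GM = 4.318 × 10^14 m³/s²
a = (rₚ + rₐ)/2 = 4.21235 × 10^12 m
Vis-viva: v² = GM (2/r − 1/a)
vₚ² = 4.318 × 10^14 × (3.90854 × 10^-12 − 2.37397 × 10^-13) = 1585.2 m²/s²
vₚ = 39.8146 m/s ≈ 39.81 m/s
vₐ² = 4.318 × 10^14 × (2.52749 × 10^-13 − 2.37397 × 10^-13) = 6.62876 m²/s²
vₐ = 2.57464 m/s ≈ 2.575 m/s

Final answer: vₚ = 39.81 m/s, vₐ = 2.575 m/s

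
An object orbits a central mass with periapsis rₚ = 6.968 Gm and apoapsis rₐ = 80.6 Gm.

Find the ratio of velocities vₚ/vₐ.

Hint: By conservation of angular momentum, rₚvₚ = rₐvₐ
rₚ = 6.968 Gm = 6.968 × 10^9 m
rₐ = 80.6 Gm = 8.06 × 10^10 m
rₚvₚ = rₐvₐ  ⇒  vₚ/vₐ = rₐ/rₚ
vₚ/vₐ = (8.06 × 10^10) / (6.968 × 10^9) = 11.5672

Final answer: vₚ/vₐ = 11.57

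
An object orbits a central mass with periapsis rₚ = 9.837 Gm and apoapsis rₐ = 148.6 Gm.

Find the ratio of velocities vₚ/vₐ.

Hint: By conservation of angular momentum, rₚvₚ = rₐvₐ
rₚ = 9.837 Gm = 9.837 × 10^9 m
rₐ = 148.6 Gm = 1.486 × 10^11 m
rₚvₚ = rₐvₐ  ⇒  vₚ/vₐ = rₐ/rₚ
vₚ/vₐ = (1.486 × 10^11) / (9.837 × 10^9) = 15.1062

Final answer: vₚ/vₐ = 15.11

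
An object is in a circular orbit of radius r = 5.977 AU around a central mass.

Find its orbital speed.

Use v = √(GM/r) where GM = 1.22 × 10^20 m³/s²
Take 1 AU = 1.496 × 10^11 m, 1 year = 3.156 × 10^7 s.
r = 5.977 AU = 8.94159 × 10^11 m
GM = 1.22 × 10^20 m³/s²
GM/r = (1.22 × 10^20) / (8.94159 × 10^11) = 1.36441 × 10^8 m²/s²
v = √(GM/r) = 11680.8 m/s ≈ 2.464 AU/year

Final answer: 2.464 AU/year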